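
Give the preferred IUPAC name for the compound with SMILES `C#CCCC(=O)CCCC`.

non-1-yn-5-one

The longest carbon chain that includes the carbonyl and the multiple bond has 9 carbons, so the parent hydride is nonane.
A ketone (C=O on an internal carbon) is the principal characteristic group, giving the suffix -one.
The chain contains a C≡C triple bond, so the unsaturation ending is -yne.
The numbering direction is chosen so that numbering from this end puts the triple bond at C-1 rather than C-8.
With this numbering: the carbonyl at C-5; the triple bond between C-1 and C-2.
Assembling the pieces gives non-1-yn-5-one.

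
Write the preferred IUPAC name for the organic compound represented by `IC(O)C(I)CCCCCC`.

Counting along the main chain through the –OH group gives 8 carbons: the parent is octane.
An alcohol (–OH) is the principal characteristic group, giving the suffix -ol.
The numbering direction is chosen so that numbering from this end puts the hydroxyl group at C-1 rather than C-8.
This places the hydroxyl at C-1; iodo groups at C-1 and C-2.
The name is 1,2-diiodooctan-1-ol.

1,2-diiodooctan-1-ol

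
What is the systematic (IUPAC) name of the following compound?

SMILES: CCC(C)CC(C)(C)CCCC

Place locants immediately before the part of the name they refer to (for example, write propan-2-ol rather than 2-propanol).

3,5,5-trimethylnonane

The longest carbon chain is 9 atoms: the parent is nonane.
The numbering direction is chosen so that the substituent locant set {3,5,5} is lower than {5,5,7} at the first point of difference.
That gives methyl groups at C-3 and C-5 (×2).
Putting it together: 3,5,5-trimethylnonane.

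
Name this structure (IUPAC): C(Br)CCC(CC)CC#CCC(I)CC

The longest chain bearing the multiple bond is 11 carbons long (undecane).
The chain contains a C≡C triple bond, so the unsaturation ending is -yne.
The numbering direction is chosen so that numbering from this end puts the triple bond at C-5 rather than C-6.
That gives the triple bond between C-5 and C-6; a bromo group at C-11; an ethyl group at C-8; an iodo group at C-3.
Prefixes are listed alphabetically: bromo, ethyl, iodo.
The name is 11-bromo-8-ethyl-3-iodoundec-5-yne.

11-bromo-8-ethyl-3-iodoundec-5-yne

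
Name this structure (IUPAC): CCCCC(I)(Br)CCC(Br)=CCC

4,7-dibromo-7-iodoundec-3-ene

The longest carbon chain that includes the multiple bond has 11 carbons, so the parent hydride is undecane.
There is one C=C double bond, indicated by the ending -ene.
The numbering direction is chosen so that numbering from this end puts the double bond at C-3 rather than C-8.
With this numbering: the double bond between C-3 and C-4; bromo groups at C-4 and C-7; an iodo group at C-7.
The substituents are ordered alphabetically, ignoring any di-/tri- multipliers.
Assembling the pieces gives 4,7-dibromo-7-iodoundec-3-ene.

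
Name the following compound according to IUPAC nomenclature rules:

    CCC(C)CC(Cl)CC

3-chloro-5-methylheptane

The longest continuous carbon chain has 7 atoms, so the parent hydride is heptane.
Choose the numbering such that the locant sets are identical either way, so the alphabetically earlier chloro substituent takes the lower locant (3 rather than 5).
With this numbering: a chloro group at C-3; a methyl group at C-5.
Prefixes are listed alphabetically: chloro, methyl.
The name is 3-chloro-5-methylheptane.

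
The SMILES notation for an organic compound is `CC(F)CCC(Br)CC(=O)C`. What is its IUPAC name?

4-bromo-7-fluorooctan-2-one

Counting along the main chain through the carbonyl gives 8 carbons: the parent is octane.
A ketone (C=O on an internal carbon) is the principal characteristic group, giving the suffix -one.
Choose the numbering such that numbering from this end puts the carbonyl group at C-2 rather than C-7.
This places the carbonyl at C-2; a bromo group at C-4; a fluoro group at C-7.
Substituent prefixes are cited in alphabetical order (multiplying prefixes like di-/tri- are ignored for ordering).
Putting it together: 4-bromo-7-fluorooctan-2-one.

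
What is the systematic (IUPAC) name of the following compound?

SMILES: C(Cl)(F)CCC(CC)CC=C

Counting along the main chain through the multiple bond gives 7 carbons: the parent is heptane.
A C=C double bond in the chain gives the infix -ene-.
Choose the numbering such that numbering from this end puts the double bond at C-1 rather than C-6.
This places the double bond between C-1 and C-2; a chloro group at C-7; an ethyl group at C-4; a fluoro group at C-7.
Substituent prefixes are cited in alphabetical order (multiplying prefixes like di-/tri- are ignored for ordering).
Assembling the pieces gives 7-chloro-4-ethyl-7-fluorohept-1-ene.

7-chloro-4-ethyl-7-fluorohept-1-ene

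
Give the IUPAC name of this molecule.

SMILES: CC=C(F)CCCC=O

5-fluorohept-5-enal

The longest carbon chain that includes the –CHO group and the multiple bond has 7 carbons, so the parent hydride is heptane.
The highest-priority functional group is an aldehyde (terminal –CHO), so the name ends in -al.
The chain contains a C=C double bond, so the unsaturation ending is -ene.
Number the chain so that the aldehyde carbon is C-1 by definition.
That gives the double bond between C-5 and C-6; a fluoro group at C-5.
Putting it together: 5-fluorohept-5-enal.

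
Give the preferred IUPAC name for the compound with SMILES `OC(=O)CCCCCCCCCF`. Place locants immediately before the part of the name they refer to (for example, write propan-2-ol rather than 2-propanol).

The longest chain bearing the –COOH group is 10 carbons long (decane).
A carboxylic acid (terminal –COOH) is the principal characteristic group, giving the suffix -oic acid.
Number the chain so that the carboxylic acid carbon is C-1 by definition.
This places a fluoro group at C-10.
Assembling the pieces gives 10-fluorodecanoic acid.

10-fluorodecanoic acid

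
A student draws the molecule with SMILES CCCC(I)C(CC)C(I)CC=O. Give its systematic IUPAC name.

The longest carbon chain that includes the –CHO group has 8 carbons, so the parent hydride is octane.
An aldehyde (terminal –CHO) is the principal characteristic group, giving the suffix -al.
Number the chain so that the aldehyde carbon is C-1 by definition.
That gives an ethyl group at C-4; iodo groups at C-3 and C-5.
Substituent prefixes are cited in alphabetical order (multiplying prefixes like di-/tri- are ignored for ordering).
Putting it together: 4-ethyl-3,5-diiodooctanal.

4-ethyl-3,5-diiodooctanal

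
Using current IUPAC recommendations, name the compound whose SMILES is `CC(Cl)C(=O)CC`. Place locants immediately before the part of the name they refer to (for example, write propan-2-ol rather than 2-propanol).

The longest carbon chain that includes the carbonyl has 5 carbons, so the parent hydride is pentane.
A ketone (C=O on an internal carbon) is the principal characteristic group, giving the suffix -one.
Number the chain so that the substituent locant set {2} is lower than {4} at the first point of difference.
That gives the carbonyl at C-3; a chloro group at C-2.
Assembling the pieces gives 2-chloropentan-3-one.

2-chloropentan-3-one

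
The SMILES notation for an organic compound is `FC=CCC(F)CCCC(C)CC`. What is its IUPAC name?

The longest carbon chain that includes the multiple bond has 10 carbons, so the parent hydride is decane.
A C=C double bond in the chain gives the infix -ene-.
Number the chain so that numbering from this end puts the double bond at C-1 rather than C-9.
With this numbering: the double bond between C-1 and C-2; fluoro groups at C-1 and C-4; a methyl group at C-8.
Substituent prefixes are cited in alphabetical order (multiplying prefixes like di-/tri- are ignored for ordering).
Putting it together: 1,4-difluoro-8-methyldec-1-ene.

1,4-difluoro-8-methyldec-1-ene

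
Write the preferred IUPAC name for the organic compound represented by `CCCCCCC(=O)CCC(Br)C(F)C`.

3-bromo-2-fluorododecan-6-one

The longest carbon chain that includes the carbonyl has 12 carbons, so the parent hydride is dodecane.
The principal characteristic group is a ketone (C=O on an internal carbon), named with the suffix -one.
Choose the numbering such that numbering from this end puts the carbonyl group at C-6 rather than C-7.
That gives the carbonyl at C-6; a bromo group at C-3; a fluoro group at C-2.
Substituent prefixes are cited in alphabetical order (multiplying prefixes like di-/tri- are ignored for ordering).
The name is 3-bromo-2-fluorododecan-6-one.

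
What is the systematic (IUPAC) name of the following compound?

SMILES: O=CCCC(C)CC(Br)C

The longest chain bearing the –CHO group is 7 carbons long (heptane).
The highest-priority functional group is an aldehyde (terminal –CHO), so the name ends in -al.
Choose the numbering such that the aldehyde carbon is C-1 by definition.
With this numbering: a bromo group at C-6; a methyl group at C-4.
The substituents are ordered alphabetically, ignoring any di-/tri- multipliers.
The name is 6-bromo-4-methylheptanal.

6-bromo-4-methylheptanal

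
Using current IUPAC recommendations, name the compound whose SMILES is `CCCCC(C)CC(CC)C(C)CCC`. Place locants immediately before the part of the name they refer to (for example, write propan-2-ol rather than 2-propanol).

The parent chain contains 11 carbons (undecane).
The numbering direction is chosen so that the substituent locant set {4,5,7} is lower than {5,7,8} at the first point of difference.
This places an ethyl group at C-5; methyl groups at C-4 and C-7.
The substituents are ordered alphabetically, ignoring any di-/tri- multipliers.
Assembling the pieces gives 5-ethyl-4,7-dimethylundecane.

5-ethyl-4,7-dimethylundecane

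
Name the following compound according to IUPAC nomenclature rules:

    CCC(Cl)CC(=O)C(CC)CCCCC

3-chloro-6-ethylundecan-5-one

The longest chain bearing the carbonyl is 11 carbons long (undecane).
A ketone (C=O on an internal carbon) is the principal characteristic group, giving the suffix -one.
Choose the numbering such that numbering from this end puts the carbonyl group at C-5 rather than C-7.
With this numbering: the carbonyl at C-5; a chloro group at C-3; an ethyl group at C-6.
Substituent prefixes are cited in alphabetical order (multiplying prefixes like di-/tri- are ignored for ordering).
The name is 3-chloro-6-ethylundecan-5-one.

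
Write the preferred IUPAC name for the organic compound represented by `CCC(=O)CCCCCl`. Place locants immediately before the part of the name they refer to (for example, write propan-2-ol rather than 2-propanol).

Counting along the main chain through the carbonyl gives 7 carbons: the parent is heptane.
The principal characteristic group is a ketone (C=O on an internal carbon), named with the suffix -one.
The numbering direction is chosen so that numbering from this end puts the carbonyl group at C-3 rather than C-5.
With this numbering: the carbonyl at C-3; a chloro group at C-7.
Assembling the pieces gives 7-chloroheptan-3-one.

7-chloroheptan-3-one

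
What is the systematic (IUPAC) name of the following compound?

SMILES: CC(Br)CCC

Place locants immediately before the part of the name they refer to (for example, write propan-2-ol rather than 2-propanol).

2-bromopentane

The parent chain contains 5 carbons (pentane).
Number the chain so that the substituent locant set {2} is lower than {4} at the first point of difference.
That gives a bromo group at C-2.
Putting it together: 2-bromopentane.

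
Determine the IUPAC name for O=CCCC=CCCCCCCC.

The longest carbon chain that includes the –CHO group and the multiple bond has 12 carbons, so the parent hydride is dodecane.
The highest-priority functional group is an aldehyde (terminal –CHO), so the name ends in -al.
The chain contains a C=C double bond, so the unsaturation ending is -ene.
Number the chain so that the aldehyde carbon is C-1 by definition.
That gives the double bond between C-4 and C-5.
The name is dodec-4-enal.

dodec-4-enal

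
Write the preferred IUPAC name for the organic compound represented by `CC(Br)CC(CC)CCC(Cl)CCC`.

The longest carbon chain is 10 atoms: the parent is decane.
The numbering direction is chosen so that the substituent locant set {2,4,7} is lower than {4,7,9} at the first point of difference.
That gives a bromo group at C-2; a chloro group at C-7; an ethyl group at C-4.
The substituents are ordered alphabetically, ignoring any di-/tri- multipliers.
Putting it together: 2-bromo-7-chloro-4-ethyldecane.

2-bromo-7-chloro-4-ethyldecane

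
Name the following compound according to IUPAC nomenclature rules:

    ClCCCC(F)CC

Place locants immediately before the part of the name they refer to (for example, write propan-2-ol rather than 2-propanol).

The longest continuous carbon chain has 6 atoms, so the parent hydride is hexane.
Choose the numbering such that the substituent locant set {1,4} is lower than {3,6} at the first point of difference.
This places a chloro group at C-1; a fluoro group at C-4.
The substituents are ordered alphabetically, ignoring any di-/tri- multipliers.
The name is 1-chloro-4-fluorohexane.

1-chloro-4-fluorohexane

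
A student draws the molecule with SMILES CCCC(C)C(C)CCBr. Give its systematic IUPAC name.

The longest carbon chain is 7 atoms: the parent is heptane.
The numbering direction is chosen so that the substituent locant set {1,3,4} is lower than {4,5,7} at the first point of difference.
With this numbering: a bromo group at C-1; methyl groups at C-3 and C-4.
Substituent prefixes are cited in alphabetical order (multiplying prefixes like di-/tri- are ignored for ordering).
Putting it together: 1-bromo-3,4-dimethylheptane.

1-bromo-3,4-dimethylheptane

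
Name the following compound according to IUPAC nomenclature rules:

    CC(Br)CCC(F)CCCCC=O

9-bromo-6-fluorodecanal

Counting along the main chain through the –CHO group gives 10 carbons: the parent is decane.
The highest-priority functional group is an aldehyde (terminal –CHO), so the name ends in -al.
The numbering direction is chosen so that the aldehyde carbon is C-1 by definition.
That gives a bromo group at C-9; a fluoro group at C-6.
Substituent prefixes are cited in alphabetical order (multiplying prefixes like di-/tri- are ignored for ordering).
Assembling the pieces gives 9-bromo-6-fluorodecanal.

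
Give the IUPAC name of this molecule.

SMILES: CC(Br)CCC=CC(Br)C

The longest chain bearing the multiple bond is 8 carbons long (octane).
There is one C=C double bond, indicated by the ending -ene.
The numbering direction is chosen so that numbering from this end puts the double bond at C-3 rather than C-5.
This places the double bond between C-3 and C-4; bromo groups at C-2 and C-7.
Putting it together: 2,7-dibromooct-3-ene.

2,7-dibromooct-3-ene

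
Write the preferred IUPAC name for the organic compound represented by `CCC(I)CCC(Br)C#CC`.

The longest carbon chain that includes the multiple bond has 9 carbons, so the parent hydride is nonane.
A C≡C triple bond in the chain gives the infix -yne-.
The numbering direction is chosen so that numbering from this end puts the triple bond at C-2 rather than C-7.
With this numbering: the triple bond between C-2 and C-3; a bromo group at C-4; an iodo group at C-7.
The substituents are ordered alphabetically, ignoring any di-/tri- multipliers.
Assembling the pieces gives 4-bromo-7-iodonon-2-yne.

4-bromo-7-iodonon-2-yne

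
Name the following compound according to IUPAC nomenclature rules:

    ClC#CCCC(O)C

6-chlorohex-5-yn-2-ol

The longest chain bearing the –OH group and the multiple bond is 6 carbons long (hexane).
The highest-priority functional group is an alcohol (–OH), so the name ends in -ol.
A C≡C triple bond in the chain gives the infix -yne-.
Choose the numbering such that numbering from this end puts the hydroxyl group at C-2 rather than C-5.
This places the hydroxyl at C-2; the triple bond between C-5 and C-6; a chloro group at C-6.
The name is 6-chlorohex-5-yn-2-ol.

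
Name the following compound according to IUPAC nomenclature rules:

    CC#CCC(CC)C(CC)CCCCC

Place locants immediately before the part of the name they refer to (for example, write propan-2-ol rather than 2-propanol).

The longest chain bearing the multiple bond is 11 carbons long (undecane).
The chain contains a C≡C triple bond, so the unsaturation ending is -yne.
Choose the numbering such that numbering from this end puts the triple bond at C-2 rather than C-9.
This places the triple bond between C-2 and C-3; ethyl groups at C-5 and C-6.
Putting it together: 5,6-diethylundec-2-yne.

5,6-diethylundec-2-yne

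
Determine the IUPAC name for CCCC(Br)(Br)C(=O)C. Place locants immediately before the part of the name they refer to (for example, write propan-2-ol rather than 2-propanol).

The longest carbon chain that includes the carbonyl has 6 carbons, so the parent hydride is hexane.
A ketone (C=O on an internal carbon) is the principal characteristic group, giving the suffix -one.
The numbering direction is chosen so that numbering from this end puts the carbonyl group at C-2 rather than C-5.
With this numbering: the carbonyl at C-2; two bromo groups at C-3.
Assembling the pieces gives 3,3-dibromohexan-2-one.

3,3-dibromohexan-2-one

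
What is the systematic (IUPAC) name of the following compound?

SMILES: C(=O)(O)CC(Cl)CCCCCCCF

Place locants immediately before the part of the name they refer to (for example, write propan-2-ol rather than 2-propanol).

3-chloro-10-fluorodecanoic acid

The longest chain bearing the –COOH group is 10 carbons long (decane).
A carboxylic acid (terminal –COOH) is the principal characteristic group, giving the suffix -oic acid.
The numbering direction is chosen so that the carboxylic acid carbon is C-1 by definition.
With this numbering: a chloro group at C-3; a fluoro group at C-10.
The substituents are ordered alphabetically, ignoring any di-/tri- multipliers.
Putting it together: 3-chloro-10-fluorodecanoic acid.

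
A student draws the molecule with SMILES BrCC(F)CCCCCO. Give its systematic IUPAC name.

7-bromo-6-fluoroheptan-1-ol

The longest chain bearing the –OH group is 7 carbons long (heptane).
The highest-priority functional group is an alcohol (–OH), so the name ends in -ol.
Number the chain so that numbering from this end puts the hydroxyl group at C-1 rather than C-7.
That gives the hydroxyl at C-1; a bromo group at C-7; a fluoro group at C-6.
The substituents are ordered alphabetically, ignoring any di-/tri- multipliers.
Putting it together: 7-bromo-6-fluoroheptan-1-ol.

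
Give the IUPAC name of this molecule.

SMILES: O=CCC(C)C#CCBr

6-bromo-3-methylhex-4-ynal

The longest chain bearing the –CHO group and the multiple bond is 6 carbons long (hexane).
The highest-priority functional group is an aldehyde (terminal –CHO), so the name ends in -al.
The chain contains a C≡C triple bond, so the unsaturation ending is -yne.
The numbering direction is chosen so that the aldehyde carbon is C-1 by definition.
This places the triple bond between C-4 and C-5; a bromo group at C-6; a methyl group at C-3.
Substituent prefixes are cited in alphabetical order (multiplying prefixes like di-/tri- are ignored for ordering).
The name is 6-bromo-3-methylhex-4-ynal.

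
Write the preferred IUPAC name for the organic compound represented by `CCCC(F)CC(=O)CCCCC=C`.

4-fluorododec-11-en-6-one

The longest carbon chain that includes the carbonyl and the multiple bond has 12 carbons, so the parent hydride is dodecane.
The highest-priority functional group is a ketone (C=O on an internal carbon), so the name ends in -one.
The chain contains a C=C double bond, so the unsaturation ending is -ene.
Choose the numbering such that numbering from this end puts the carbonyl group at C-6 rather than C-7.
That gives the carbonyl at C-6; the double bond between C-11 and C-12; a fluoro group at C-4.
Assembling the pieces gives 4-fluorododec-11-en-6-one.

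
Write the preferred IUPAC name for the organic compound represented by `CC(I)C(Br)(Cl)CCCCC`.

3-bromo-3-chloro-2-iodooctane

The parent chain contains 8 carbons (octane).
Choose the numbering such that the substituent locant set {2,3,3} is lower than {6,6,7} at the first point of difference.
With this numbering: a bromo group at C-3; a chloro group at C-3; an iodo group at C-2.
The substituents are ordered alphabetically, ignoring any di-/tri- multipliers.
The name is 3-bromo-3-chloro-2-iodooctane.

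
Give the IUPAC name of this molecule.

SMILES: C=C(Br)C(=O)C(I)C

2-bromo-4-iodopent-1-en-3-one

The longest chain bearing the carbonyl and the multiple bond is 5 carbons long (pentane).
The highest-priority functional group is a ketone (C=O on an internal carbon), so the name ends in -one.
There is one C=C double bond, indicated by the ending -ene.
Choose the numbering such that numbering from this end puts the double bond at C-1 rather than C-4.
This places the carbonyl at C-3; the double bond between C-1 and C-2; a bromo group at C-2; an iodo group at C-4.
The substituents are ordered alphabetically, ignoring any di-/tri- multipliers.
The name is 2-bromo-4-iodopent-1-en-3-one.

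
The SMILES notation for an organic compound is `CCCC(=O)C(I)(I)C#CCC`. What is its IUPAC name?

5,5-diiodonon-6-yn-4-one

The longest chain bearing the carbonyl and the multiple bond is 9 carbons long (nonane).
A ketone (C=O on an internal carbon) is the principal characteristic group, giving the suffix -one.
There is one C≡C triple bond, indicated by the ending -yne.
Choose the numbering such that numbering from this end puts the carbonyl group at C-4 rather than C-6.
That gives the carbonyl at C-4; the triple bond between C-6 and C-7; two iodo groups at C-5.
Putting it together: 5,5-diiodonon-6-yn-4-one.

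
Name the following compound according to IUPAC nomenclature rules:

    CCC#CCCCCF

8-fluorooct-3-yne

The longest chain bearing the multiple bond is 8 carbons long (octane).
The chain contains a C≡C triple bond, so the unsaturation ending is -yne.
Number the chain so that numbering from this end puts the triple bond at C-3 rather than C-5.
That gives the triple bond between C-3 and C-4; a fluoro group at C-8.
Putting it together: 8-fluorooct-3-yne.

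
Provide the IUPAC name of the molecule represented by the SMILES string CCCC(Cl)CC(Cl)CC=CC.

5,7-dichlorodec-2-ene

The longest carbon chain that includes the multiple bond has 10 carbons, so the parent hydride is decane.
There is one C=C double bond, indicated by the ending -ene.
Number the chain so that numbering from this end puts the double bond at C-2 rather than C-8.
With this numbering: the double bond between C-2 and C-3; chloro groups at C-5 and C-7.
The name is 5,7-dichlorodec-2-ene.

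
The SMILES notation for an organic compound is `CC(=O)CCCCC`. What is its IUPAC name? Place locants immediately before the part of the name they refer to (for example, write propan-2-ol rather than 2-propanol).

The longest chain bearing the carbonyl is 7 carbons long (heptane).
The principal characteristic group is a ketone (C=O on an internal carbon), named with the suffix -one.
Number the chain so that numbering from this end puts the carbonyl group at C-2 rather than C-6.
That gives the carbonyl at C-2.
Assembling the pieces gives heptan-2-one.

heptan-2-one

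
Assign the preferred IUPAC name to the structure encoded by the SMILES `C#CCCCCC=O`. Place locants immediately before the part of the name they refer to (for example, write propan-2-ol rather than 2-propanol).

hept-6-ynal

Counting along the main chain through the –CHO group and the multiple bond gives 7 carbons: the parent is heptane.
An aldehyde (terminal –CHO) is the principal characteristic group, giving the suffix -al.
The chain contains a C≡C triple bond, so the unsaturation ending is -yne.
Number the chain so that the aldehyde carbon is C-1 by definition.
That gives the triple bond between C-6 and C-7.
Assembling the pieces gives hept-6-ynal.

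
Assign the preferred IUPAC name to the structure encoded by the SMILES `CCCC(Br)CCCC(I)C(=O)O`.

Counting along the main chain through the –COOH group gives 9 carbons: the parent is nonane.
The principal characteristic group is a carboxylic acid (terminal –COOH), named with the suffix -oic acid.
Number the chain so that the carboxylic acid carbon is C-1 by definition.
That gives a bromo group at C-6; an iodo group at C-2.
The substituents are ordered alphabetically, ignoring any di-/tri- multipliers.
Putting it together: 6-bromo-2-iodononanoic acid.

6-bromo-2-iodononanoic acid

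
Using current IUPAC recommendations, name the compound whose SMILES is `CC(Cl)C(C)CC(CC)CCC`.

The longest carbon chain is 8 atoms: the parent is octane.
Choose the numbering such that the substituent locant set {2,3,5} is lower than {4,6,7} at the first point of difference.
This places a chloro group at C-2; an ethyl group at C-5; a methyl group at C-3.
Prefixes are listed alphabetically: chloro, ethyl, methyl.
Assembling the pieces gives 2-chloro-5-ethyl-3-methyloctane.

2-chloro-5-ethyl-3-methyloctane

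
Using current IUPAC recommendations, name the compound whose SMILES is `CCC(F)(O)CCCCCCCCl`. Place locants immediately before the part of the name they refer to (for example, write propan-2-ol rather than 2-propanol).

10-chloro-3-fluorodecan-3-ol

Counting along the main chain through the –OH group gives 10 carbons: the parent is decane.
An alcohol (–OH) is the principal characteristic group, giving the suffix -ol.
Number the chain so that numbering from this end puts the hydroxyl group at C-3 rather than C-8.
With this numbering: the hydroxyl at C-3; a chloro group at C-10; a fluoro group at C-3.
Prefixes are listed alphabetically: chloro, fluoro.
Putting it together: 10-chloro-3-fluorodecan-3-ol.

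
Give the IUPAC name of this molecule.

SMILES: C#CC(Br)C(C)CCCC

3-bromo-4-methyloct-1-yne

Counting along the main chain through the multiple bond gives 8 carbons: the parent is octane.
There is one C≡C triple bond, indicated by the ending -yne.
Choose the numbering such that numbering from this end puts the triple bond at C-1 rather than C-7.
This places the triple bond between C-1 and C-2; a bromo group at C-3; a methyl group at C-4.
Substituent prefixes are cited in alphabetical order (multiplying prefixes like di-/tri- are ignored for ordering).
Putting it together: 3-bromo-4-methyloct-1-yne.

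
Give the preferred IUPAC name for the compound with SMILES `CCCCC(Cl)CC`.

3-chloroheptane

The longest carbon chain is 7 atoms: the parent is heptane.
Number the chain so that the substituent locant set {3} is lower than {5} at the first point of difference.
That gives a chloro group at C-3.
Putting it together: 3-chloroheptane.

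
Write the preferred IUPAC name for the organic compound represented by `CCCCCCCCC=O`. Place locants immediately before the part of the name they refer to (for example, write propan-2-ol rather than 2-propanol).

nonanal

Counting along the main chain through the –CHO group gives 9 carbons: the parent is nonane.
The principal characteristic group is an aldehyde (terminal –CHO), named with the suffix -al.
Number the chain so that the aldehyde carbon is C-1 by definition.
Assembling the pieces gives nonanal.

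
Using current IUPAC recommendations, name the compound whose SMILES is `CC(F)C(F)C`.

2,3-difluorobutane

The longest continuous carbon chain has 4 atoms, so the parent hydride is butane.
Both numbering directions give the same locant set; either may be used.
With this numbering: fluoro groups at C-2 and C-3.
Assembling the pieces gives 2,3-difluorobutane.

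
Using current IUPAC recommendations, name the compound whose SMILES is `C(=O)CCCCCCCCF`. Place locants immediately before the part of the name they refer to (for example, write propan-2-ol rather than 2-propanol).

9-fluorononanal

The longest carbon chain that includes the –CHO group has 9 carbons, so the parent hydride is nonane.
The principal characteristic group is an aldehyde (terminal –CHO), named with the suffix -al.
Choose the numbering such that the aldehyde carbon is C-1 by definition.
With this numbering: a fluoro group at C-9.
The name is 9-fluorononanal.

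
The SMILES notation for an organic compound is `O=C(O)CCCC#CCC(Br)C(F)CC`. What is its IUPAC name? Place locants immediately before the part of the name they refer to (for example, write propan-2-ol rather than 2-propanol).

8-bromo-9-fluoroundec-5-ynoic acid

Counting along the main chain through the –COOH group and the multiple bond gives 11 carbons: the parent is undecane.
The principal characteristic group is a carboxylic acid (terminal –COOH), named with the suffix -oic acid.
There is one C≡C triple bond, indicated by the ending -yne.
Choose the numbering such that the carboxylic acid carbon is C-1 by definition.
With this numbering: the triple bond between C-5 and C-6; a bromo group at C-8; a fluoro group at C-9.
Prefixes are listed alphabetically: bromo, fluoro.
Putting it together: 8-bromo-9-fluoroundec-5-ynoic acid.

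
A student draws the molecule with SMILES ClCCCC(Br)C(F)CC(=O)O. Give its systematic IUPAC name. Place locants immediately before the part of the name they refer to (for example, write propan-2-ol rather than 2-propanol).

4-bromo-7-chloro-3-fluoroheptanoic acid

The longest carbon chain that includes the –COOH group has 7 carbons, so the parent hydride is heptane.
A carboxylic acid (terminal –COOH) is the principal characteristic group, giving the suffix -oic acid.
The numbering direction is chosen so that the carboxylic acid carbon is C-1 by definition.
This places a bromo group at C-4; a chloro group at C-7; a fluoro group at C-3.
Prefixes are listed alphabetically: bromo, chloro, fluoro.
Putting it together: 4-bromo-7-chloro-3-fluoroheptanoic acid.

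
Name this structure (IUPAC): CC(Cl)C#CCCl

The longest chain bearing the multiple bond is 5 carbons long (pentane).
The chain contains a C≡C triple bond, so the unsaturation ending is -yne.
The numbering direction is chosen so that numbering from this end puts the triple bond at C-2 rather than C-3.
This places the triple bond between C-2 and C-3; chloro groups at C-1 and C-4.
The name is 1,4-dichloropent-2-yne.

1,4-dichloropent-2-yne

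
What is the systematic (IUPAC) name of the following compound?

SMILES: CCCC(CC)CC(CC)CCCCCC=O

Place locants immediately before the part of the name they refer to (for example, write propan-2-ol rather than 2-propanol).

The longest chain bearing the –CHO group is 12 carbons long (dodecane).
An aldehyde (terminal –CHO) is the principal characteristic group, giving the suffix -al.
Choose the numbering such that the aldehyde carbon is C-1 by definition.
This places ethyl groups at C-7 and C-9.
The name is 7,9-diethyldodecanal.

7,9-diethyldodecanal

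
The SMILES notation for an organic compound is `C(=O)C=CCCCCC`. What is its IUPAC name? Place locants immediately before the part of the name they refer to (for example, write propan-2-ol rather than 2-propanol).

Counting along the main chain through the –CHO group and the multiple bond gives 8 carbons: the parent is octane.
An aldehyde (terminal –CHO) is the principal characteristic group, giving the suffix -al.
A C=C double bond in the chain gives the infix -ene-.
Choose the numbering such that the aldehyde carbon is C-1 by definition.
That gives the double bond between C-2 and C-3.
Assembling the pieces gives oct-2-enal.

oct-2-enal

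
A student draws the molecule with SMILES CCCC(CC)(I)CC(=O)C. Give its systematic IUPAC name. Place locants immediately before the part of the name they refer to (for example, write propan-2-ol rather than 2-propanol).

Counting along the main chain through the carbonyl gives 7 carbons: the parent is heptane.
The principal characteristic group is a ketone (C=O on an internal carbon), named with the suffix -one.
Number the chain so that numbering from this end puts the carbonyl group at C-2 rather than C-6.
That gives the carbonyl at C-2; an ethyl group at C-4; an iodo group at C-4.
The substituents are ordered alphabetically, ignoring any di-/tri- multipliers.
The name is 4-ethyl-4-iodoheptan-2-one.

4-ethyl-4-iodoheptan-2-one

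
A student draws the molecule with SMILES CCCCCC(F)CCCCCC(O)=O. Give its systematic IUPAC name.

The longest carbon chain that includes the –COOH group has 12 carbons, so the parent hydride is dodecane.
The principal characteristic group is a carboxylic acid (terminal –COOH), named with the suffix -oic acid.
Number the chain so that the carboxylic acid carbon is C-1 by definition.
This places a fluoro group at C-7.
Putting it together: 7-fluorododecanoic acid.

7-fluorododecanoic acid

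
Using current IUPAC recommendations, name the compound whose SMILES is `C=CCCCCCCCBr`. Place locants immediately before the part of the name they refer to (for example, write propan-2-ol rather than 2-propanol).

9-bromonon-1-ene

Counting along the main chain through the multiple bond gives 9 carbons: the parent is nonane.
The chain contains a C=C double bond, so the unsaturation ending is -ene.
The numbering direction is chosen so that numbering from this end puts the double bond at C-1 rather than C-8.
That gives the double bond between C-1 and C-2; a bromo group at C-9.
Assembling the pieces gives 9-bromonon-1-ene.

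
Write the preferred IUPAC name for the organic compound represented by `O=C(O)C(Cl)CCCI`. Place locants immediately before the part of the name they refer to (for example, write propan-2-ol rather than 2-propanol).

The longest chain bearing the –COOH group is 5 carbons long (pentane).
The principal characteristic group is a carboxylic acid (terminal –COOH), named with the suffix -oic acid.
Choose the numbering such that the carboxylic acid carbon is C-1 by definition.
This places a chloro group at C-2; an iodo group at C-5.
Prefixes are listed alphabetically: chloro, iodo.
The name is 2-chloro-5-iodopentanoic acid.

2-chloro-5-iodopentanoic acid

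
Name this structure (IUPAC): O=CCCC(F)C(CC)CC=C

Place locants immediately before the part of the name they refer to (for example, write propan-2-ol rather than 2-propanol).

5-ethyl-4-fluorooct-7-enal

Counting along the main chain through the –CHO group and the multiple bond gives 8 carbons: the parent is octane.
The principal characteristic group is an aldehyde (terminal –CHO), named with the suffix -al.
A C=C double bond in the chain gives the infix -ene-.
Choose the numbering such that the aldehyde carbon is C-1 by definition.
That gives the double bond between C-7 and C-8; an ethyl group at C-5; a fluoro group at C-4.
Prefixes are listed alphabetically: ethyl, fluoro.
Putting it together: 5-ethyl-4-fluorooct-7-enal.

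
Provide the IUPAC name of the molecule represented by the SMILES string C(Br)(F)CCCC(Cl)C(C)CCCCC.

The longest carbon chain is 11 atoms: the parent is undecane.
Number the chain so that the substituent locant set {1,1,5,6} is lower than {6,7,11,11} at the first point of difference.
That gives a bromo group at C-1; a chloro group at C-5; a fluoro group at C-1; a methyl group at C-6.
The substituents are ordered alphabetically, ignoring any di-/tri- multipliers.
The name is 1-bromo-5-chloro-1-fluoro-6-methylundecane.

1-bromo-5-chloro-1-fluoro-6-methylundecane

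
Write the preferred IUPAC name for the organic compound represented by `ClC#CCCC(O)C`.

6-chlorohex-5-yn-2-ol

The longest carbon chain that includes the –OH group and the multiple bond has 6 carbons, so the parent hydride is hexane.
The highest-priority functional group is an alcohol (–OH), so the name ends in -ol.
The chain contains a C≡C triple bond, so the unsaturation ending is -yne.
The numbering direction is chosen so that numbering from this end puts the hydroxyl group at C-2 rather than C-5.
This places the hydroxyl at C-2; the triple bond between C-5 and C-6; a chloro group at C-6.
Assembling the pieces gives 6-chlorohex-5-yn-2-ol.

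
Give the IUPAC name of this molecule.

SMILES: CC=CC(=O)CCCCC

The longest carbon chain that includes the carbonyl and the multiple bond has 9 carbons, so the parent hydride is nonane.
The principal characteristic group is a ketone (C=O on an internal carbon), named with the suffix -one.
A C=C double bond in the chain gives the infix -ene-.
The numbering direction is chosen so that numbering from this end puts the carbonyl group at C-4 rather than C-6.
With this numbering: the carbonyl at C-4; the double bond between C-2 and C-3.
Putting it together: non-2-en-4-one.

non-2-en-4-one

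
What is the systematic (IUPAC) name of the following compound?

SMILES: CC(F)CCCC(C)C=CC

Counting along the main chain through the multiple bond gives 9 carbons: the parent is nonane.
A C=C double bond in the chain gives the infix -ene-.
The numbering direction is chosen so that numbering from this end puts the double bond at C-2 rather than C-7.
That gives the double bond between C-2 and C-3; a fluoro group at C-8; a methyl group at C-4.
Prefixes are listed alphabetically: fluoro, methyl.
Assembling the pieces gives 8-fluoro-4-methylnon-2-ene.

8-fluoro-4-methylnon-2-ene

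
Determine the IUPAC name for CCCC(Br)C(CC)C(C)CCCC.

The longest carbon chain is 10 atoms: the parent is decane.
Number the chain so that the substituent locant set {4,5,6} is lower than {5,6,7} at the first point of difference.
With this numbering: a bromo group at C-4; an ethyl group at C-5; a methyl group at C-6.
The substituents are ordered alphabetically, ignoring any di-/tri- multipliers.
The name is 4-bromo-5-ethyl-6-methyldecane.

4-bromo-5-ethyl-6-methyldecane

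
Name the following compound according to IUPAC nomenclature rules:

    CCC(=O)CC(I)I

1,1-diiodopentan-3-one

The longest chain bearing the carbonyl is 5 carbons long (pentane).
The highest-priority functional group is a ketone (C=O on an internal carbon), so the name ends in -one.
Choose the numbering such that the substituent locant set {1,1} is lower than {5,5} at the first point of difference.
With this numbering: the carbonyl at C-3; two iodo groups at C-1.
Assembling the pieces gives 1,1-diiodopentan-3-one.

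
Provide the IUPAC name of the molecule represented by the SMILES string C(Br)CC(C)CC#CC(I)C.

The longest chain bearing the multiple bond is 8 carbons long (octane).
A C≡C triple bond in the chain gives the infix -yne-.
The numbering direction is chosen so that numbering from this end puts the triple bond at C-3 rather than C-5.
With this numbering: the triple bond between C-3 and C-4; a bromo group at C-8; an iodo group at C-2; a methyl group at C-6.
Prefixes are listed alphabetically: bromo, iodo, methyl.
The name is 8-bromo-2-iodo-6-methyloct-3-yne.

8-bromo-2-iodo-6-methyloct-3-yne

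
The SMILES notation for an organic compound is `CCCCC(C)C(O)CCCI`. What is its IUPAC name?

1-iodo-5-methylnonan-4-ol

The longest carbon chain that includes the –OH group has 9 carbons, so the parent hydride is nonane.
An alcohol (–OH) is the principal characteristic group, giving the suffix -ol.
Choose the numbering such that numbering from this end puts the hydroxyl group at C-4 rather than C-6.
That gives the hydroxyl at C-4; an iodo group at C-1; a methyl group at C-5.
The substituents are ordered alphabetically, ignoring any di-/tri- multipliers.
Putting it together: 1-iodo-5-methylnonan-4-ol.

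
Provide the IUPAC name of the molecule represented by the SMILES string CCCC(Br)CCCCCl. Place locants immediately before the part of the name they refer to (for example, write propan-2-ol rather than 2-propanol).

The longest carbon chain is 8 atoms: the parent is octane.
Number the chain so that the substituent locant set {1,5} is lower than {4,8} at the first point of difference.
This places a bromo group at C-5; a chloro group at C-1.
The substituents are ordered alphabetically, ignoring any di-/tri- multipliers.
Assembling the pieces gives 5-bromo-1-chlorooctane.

5-bromo-1-chlorooctane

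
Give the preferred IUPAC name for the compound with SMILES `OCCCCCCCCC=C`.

dec-9-en-1-ol

The longest carbon chain that includes the –OH group and the multiple bond has 10 carbons, so the parent hydride is decane.
An alcohol (–OH) is the principal characteristic group, giving the suffix -ol.
The chain contains a C=C double bond, so the unsaturation ending is -ene.
Choose the numbering such that numbering from this end puts the hydroxyl group at C-1 rather than C-10.
That gives the hydroxyl at C-1; the double bond between C-9 and C-10.
The name is dec-9-en-1-ol.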